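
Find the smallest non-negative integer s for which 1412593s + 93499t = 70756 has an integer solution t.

7

Reduce mod 93499: 1412593s ≡ 70756 (mod 93499). With g = gcd(1412593, 93499) = 2527 dividing 70756, divide through: 559s ≡ 28 (mod 37).
Since gcd(559, 37) = 1, s ≡ 28·(559)⁻¹ ≡ 7 (mod 37). Smallest non-negative: 7.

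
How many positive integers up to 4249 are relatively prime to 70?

1457

70 = 2·5·7. Inclusion–exclusion on these primes:
4249 − ⌊4249/2⌋ − ⌊4249/5⌋ − ⌊4249/7⌋ + ⌊4249/10⌋ + ⌊4249/14⌋ + ⌊4249/35⌋ − ⌊4249/70⌋ = 1457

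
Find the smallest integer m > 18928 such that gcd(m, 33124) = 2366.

gcd(m, 33124) = 2366 forces 2366 | m; write m = 2366s. Then gcd(2366s, 2366·14) = 2366·gcd(s, 14), so need gcd(s, 14) = 1.
2366s > 18928 gives s ≥ 9. The least s ≥ 9 coprime to 14 is 9, so m = 2366·9 = 21294.

21294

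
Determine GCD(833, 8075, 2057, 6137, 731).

17

833 = 7² · 17; 8075 = 5² · 17 · 19; 2057 = 11² · 17; 6137 = 17 · 19²; 731 = 17 · 43
gcd takes min exponent of each prime: 17 = 17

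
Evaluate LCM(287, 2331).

95571

gcd first: 2331 = 8·287 + 35; 287 = 8·35 + 7; 35 = 5·7 + 0 → gcd = 7
lcm = 287·2331/gcd = 668997/7 = 95571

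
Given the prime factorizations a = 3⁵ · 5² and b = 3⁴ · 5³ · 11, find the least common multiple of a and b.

334125

max exponent per prime: 3⁵ · 5³ · 11 = 334125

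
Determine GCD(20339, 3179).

11

Euclid: 20339 = 6·3179 + 1265; 3179 = 2·1265 + 649; 1265 = 1·649 + 616; 649 = 1·616 + 33; 616 = 18·33 + 22; 33 = 1·22 + 11; 22 = 2·11 + 0. Last nonzero remainder: 11.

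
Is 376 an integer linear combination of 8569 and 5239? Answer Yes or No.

gcd(8569, 5239): 8569 = 1·5239 + 3330; 5239 = 1·3330 + 1909; 3330 = 1·1909 + 1421; 1909 = 1·1421 + 488; 1421 = 2·488 + 445; 488 = 1·445 + 43; 445 = 10·43 + 15; 43 = 2·15 + 13; 15 = 1·13 + 2; 13 = 6·2 + 1; 2 = 2·1 + 0 → 1
1 divides 376, so a solution exists.

Yes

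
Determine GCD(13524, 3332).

Euclid: 13524 = 4·3332 + 196; 3332 = 17·196 + 0. Last nonzero remainder: 196.

196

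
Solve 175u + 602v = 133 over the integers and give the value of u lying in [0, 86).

73

Euclid: 602 = 3·175 + 77; 175 = 2·77 + 21; 77 = 3·21 + 14; 21 = 1·14 + 7; 14 = 2·7 + 0 → gcd = 7; 133 = 7·19.
Back-substitution yields 175·(31) + 602·(-9) = 7, so one solution is u = 31·19 = 589, v = -9·19 = -171.
Solutions in u differ by 602/7 = 86; the one in [0, 86) is 589 mod 86 = 73.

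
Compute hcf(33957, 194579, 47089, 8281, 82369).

49

33957 = 3² · 7³ · 11; 194579 = 7² · 11 · 19²; 47089 = 7² · 31²; 8281 = 7² · 13²; 82369 = 7² · 41²
gcd takes min exponent of each prime: 7² = 49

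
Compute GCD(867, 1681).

1

867 = 3 · 17²
1681 = 41²
Common: 1 = 1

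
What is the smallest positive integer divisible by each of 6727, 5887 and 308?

248925908

lcm(6727, 5887) = 6727·5887/gcd = 39601849/7 = 5657407
lcm(5657407, 308) = 5657407·308/gcd = 1742481356/7 = 248925908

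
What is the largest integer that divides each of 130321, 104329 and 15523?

130321 = 19⁴; 104329 = 17² · 19²; 15523 = 19² · 43
gcd takes min exponent of each prime: 19² = 361

361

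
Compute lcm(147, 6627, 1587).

147 = 3 · 7²; 6627 = 3 · 47²; 1587 = 3 · 23²
lcm takes max exponent of each prime: 3 · 7² · 23² · 47² = 171778467

171778467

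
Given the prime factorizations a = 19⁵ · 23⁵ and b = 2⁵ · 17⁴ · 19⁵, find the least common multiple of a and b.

max exponent per prime: 2⁵ · 17⁴ · 19⁵ · 23⁵ = 42594433708134227104

42594433708134227104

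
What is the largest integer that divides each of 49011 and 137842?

49011 = 3 · 17 · 31²
137842 = 2 · 41³
Common: 1 = 1

1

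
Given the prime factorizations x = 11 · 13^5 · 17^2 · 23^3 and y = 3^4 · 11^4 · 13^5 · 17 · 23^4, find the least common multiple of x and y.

max exponent per prime: 3^4 · 11^4 · 13^5 · 17^2 · 23^4 = 35610798165079648797

35610798165079648797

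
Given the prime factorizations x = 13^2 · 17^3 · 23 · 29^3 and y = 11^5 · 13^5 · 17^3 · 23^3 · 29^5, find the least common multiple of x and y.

max exponent per prime: 11^5 · 13^5 · 17^3 · 23^3 · 29^5 = 73316284702806052665125797

73316284702806052665125797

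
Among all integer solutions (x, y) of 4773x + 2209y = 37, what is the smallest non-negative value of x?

137

Euclid: 4773 = 2·2209 + 355; 2209 = 6·355 + 79; 355 = 4·79 + 39; 79 = 2·39 + 1; 39 = 39·1 + 0 → gcd = 1; 37 = 1·37.
Back-substitution yields 4773·(-56) + 2209·(121) = 1, so one solution is x = -56·37 = -2072, y = 121·37 = 4477.
Solutions in x differ by 2209/1 = 2209; the one in [0, 2209) is -2072 mod 2209 = 137.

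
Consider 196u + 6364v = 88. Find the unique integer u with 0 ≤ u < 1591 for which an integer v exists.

gcd(196, 6364) = 4 (Euclid: 6364 = 32·196 + 92; 196 = 2·92 + 12; 92 = 7·12 + 8; 12 = 1·8 + 4; 8 = 2·4 + 0), and 4 | 88.
Extended Euclid: 196·(552) + 6364·(-17) = 4. Scale by 22: u₀ = 12144.
General solution u = u₀ + 1591t; reducing mod 1591 gives u = 1007 (and v = -31).

1007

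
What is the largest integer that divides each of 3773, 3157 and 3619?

77

gcd(3773, 3157): 3773 = 1·3157 + 616; 3157 = 5·616 + 77; 616 = 8·77 + 0 → 77
gcd(77, 3619): 3619 = 47·77 + 0 → 77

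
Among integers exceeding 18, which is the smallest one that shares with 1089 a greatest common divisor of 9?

27

1089 = 9·121. Any t with gcd(t, 1089) = 9 is a multiple of 9, say 9s, with s coprime to 121.
Need s > 18/9, so s ≥ 3. First s ≥ 3 with gcd(s, 121) = 1 is s = 3. Thus t = 9·3 = 27.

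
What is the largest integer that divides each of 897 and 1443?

Euclid: 1443 = 1·897 + 546; 897 = 1·546 + 351; 546 = 1·351 + 195; 351 = 1·195 + 156; 195 = 1·156 + 39; 156 = 4·39 + 0. Last nonzero remainder: 39.

39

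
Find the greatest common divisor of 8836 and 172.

4

8836 = 2² · 47²
172 = 2² · 43
Common: 2² = 4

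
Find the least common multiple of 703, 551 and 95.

703 = 19 · 37; 551 = 19 · 29; 95 = 5 · 19
lcm takes max exponent of each prime: 5 · 19 · 29 · 37 = 101935

101935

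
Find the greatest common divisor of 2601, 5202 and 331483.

2601 = 3² · 17²; 5202 = 2 · 3² · 17²; 331483 = 17² · 31 · 37
gcd takes min exponent of each prime: 17² = 289

289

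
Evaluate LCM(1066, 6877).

1066 = 2 · 13 · 41; 6877 = 13 · 23²
max exponents: 2 · 13 · 23² · 41 = 563914

563914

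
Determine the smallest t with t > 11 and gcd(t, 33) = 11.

22

Multiples of 11 above 11: 11·2, 11·3, … . Need the cofactor coprime to 33/11 = 3.
Checking s = 2, 3, … the first with gcd(s, 3) = 1 is s = 2, giving 22.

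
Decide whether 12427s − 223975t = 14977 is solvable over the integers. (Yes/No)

By Bézout, 12427s − 223975t = 14977 has integer solutions iff gcd(12427, 223975) | 14977.
Euclid: 223975 = 18·12427 + 289; 12427 = 43·289 + 0. gcd = 289; 14977 mod 289 = 238. No.

No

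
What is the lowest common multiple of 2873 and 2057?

gcd first: 2873 = 1·2057 + 816; 2057 = 2·816 + 425; 816 = 1·425 + 391; 425 = 1·391 + 34; 391 = 11·34 + 17; 34 = 2·17 + 0 → gcd = 17
lcm = 2873·2057/gcd = 5909761/17 = 347633

347633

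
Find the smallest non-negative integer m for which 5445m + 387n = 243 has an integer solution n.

9

gcd(5445, 387) = 9 (Euclid: 5445 = 14·387 + 27; 387 = 14·27 + 9; 27 = 3·9 + 0), and 9 | 243.
Extended Euclid: 5445·(-14) + 387·(197) = 9. Scale by 27: m₀ = -378.
General solution m = m₀ + 43t; reducing mod 43 gives m = 9 (and n = -126).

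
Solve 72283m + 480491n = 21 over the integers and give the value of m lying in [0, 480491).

207597

Euclid: 480491 = 6·72283 + 46793; 72283 = 1·46793 + 25490; 46793 = 1·25490 + 21303; 25490 = 1·21303 + 4187; 21303 = 5·4187 + 368; 4187 = 11·368 + 139; 368 = 2·139 + 90; 139 = 1·90 + 49; 90 = 1·49 + 41; 49 = 1·41 + 8; 41 = 5·8 + 1; 8 = 8·1 + 0 → gcd = 1; 21 = 1·21.
Back-substitution yields 72283·(-58756) + 480491·(8839) = 1, so one solution is m = -58756·21 = -1233876, n = 8839·21 = 185619.
Solutions in m differ by 480491/1 = 480491; the one in [0, 480491) is -1233876 mod 480491 = 207597.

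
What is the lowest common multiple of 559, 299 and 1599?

1581411

lcm(559, 299) = 559·299/gcd = 167141/13 = 12857
lcm(12857, 1599) = 12857·1599/gcd = 20558343/13 = 1581411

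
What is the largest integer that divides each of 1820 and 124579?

91

1820 = 2² · 5 · 7 · 13
124579 = 7 · 13 · 37²
Common: 7 · 13 = 91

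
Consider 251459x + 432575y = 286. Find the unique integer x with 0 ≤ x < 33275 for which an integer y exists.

Reduce mod 432575: 251459x ≡ 286 (mod 432575). With g = gcd(251459, 432575) = 13 dividing 286, divide through: 19343x ≡ 22 (mod 33275).
Since gcd(19343, 33275) = 1, x ≡ 22·(19343)⁻¹ ≡ 22704 (mod 33275). Smallest non-negative: 22704.

22704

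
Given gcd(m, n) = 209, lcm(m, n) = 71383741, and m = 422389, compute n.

35321

Using mn = gcd(m,n)·lcm(m,n) = 209·71383741 = 14919201869, we get n = 14919201869/422389 = 35321.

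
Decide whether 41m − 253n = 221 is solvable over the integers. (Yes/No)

Yes

By Bézout, 41m − 253n = 221 has integer solutions iff gcd(41, 253) | 221.
Euclid: 253 = 6·41 + 7; 41 = 5·7 + 6; 7 = 1·6 + 1; 6 = 6·1 + 0. gcd = 1; 221 mod 1 = 0. Yes.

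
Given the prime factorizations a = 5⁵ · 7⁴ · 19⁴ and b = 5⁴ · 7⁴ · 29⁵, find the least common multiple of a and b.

max exponent per prime: 5⁵ · 7⁴ · 19⁴ · 29⁵ = 20056104095745090625

20056104095745090625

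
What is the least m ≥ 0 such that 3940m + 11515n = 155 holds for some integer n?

2078

Euclid: 11515 = 2·3940 + 3635; 3940 = 1·3635 + 305; 3635 = 11·305 + 280; 305 = 1·280 + 25; 280 = 11·25 + 5; 25 = 5·5 + 0 → gcd = 5; 155 = 5·31.
Back-substitution yields 3940·(-453) + 11515·(155) = 5, so one solution is m = -453·31 = -14043, n = 155·31 = 4805.
Solutions in m differ by 11515/5 = 2303; the one in [0, 2303) is -14043 mod 2303 = 2078.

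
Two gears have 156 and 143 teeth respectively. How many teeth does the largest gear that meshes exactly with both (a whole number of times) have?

13

156 = 2² · 3 · 13
143 = 11 · 13
Common: 13 = 13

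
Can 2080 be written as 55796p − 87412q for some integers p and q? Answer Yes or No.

Yes

gcd(55796, 87412): 87412 = 1·55796 + 31616; 55796 = 1·31616 + 24180; 31616 = 1·24180 + 7436; 24180 = 3·7436 + 1872; 7436 = 3·1872 + 1820; 1872 = 1·1820 + 52; 1820 = 35·52 + 0 → 52
52 divides 2080, so a solution exists.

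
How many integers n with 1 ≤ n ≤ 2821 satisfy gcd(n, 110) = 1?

1027

Prime factors of 110: 2, 5, 11. Count integers ≤ 2821 divisible by none of them.
By inclusion–exclusion: 2821 − ⌊2821/2⌋ − ⌊2821/5⌋ − ⌊2821/11⌋ + ⌊2821/10⌋ + ⌊2821/22⌋ + ⌊2821/55⌋ − ⌊2821/110⌋ = 1027.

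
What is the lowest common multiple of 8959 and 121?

1084039

8959 = 17² · 31; 121 = 11²
max exponents: 11² · 17² · 31 = 1084039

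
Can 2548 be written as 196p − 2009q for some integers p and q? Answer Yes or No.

Yes

gcd(196, 2009): 2009 = 10·196 + 49; 196 = 4·49 + 0 → 49
49 divides 2548, so a solution exists.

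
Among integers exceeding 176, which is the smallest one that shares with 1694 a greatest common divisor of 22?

gcd(t, 1694) = 22 forces 22 | t; write t = 22s. Then gcd(22s, 22·77) = 22·gcd(s, 77), so need gcd(s, 77) = 1.
22s > 176 gives s ≥ 9. The least s ≥ 9 coprime to 77 is 9, so t = 22·9 = 198.

198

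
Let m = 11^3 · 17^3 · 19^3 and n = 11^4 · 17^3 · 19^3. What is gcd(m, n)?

min exponent per shared prime: 11^3 · 17^3 · 19^3 = 44852393377

44852393377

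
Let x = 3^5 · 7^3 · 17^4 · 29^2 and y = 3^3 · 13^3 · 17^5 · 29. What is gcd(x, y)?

65396943

min exponent per shared prime: 3^3 · 17^4 · 29 = 65396943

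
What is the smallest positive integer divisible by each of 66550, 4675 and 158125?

650526250

66550 = 2 · 5² · 11³; 4675 = 5² · 11 · 17; 158125 = 5⁴ · 11 · 23
lcm takes max exponent of each prime: 2 · 5⁴ · 11³ · 17 · 23 = 650526250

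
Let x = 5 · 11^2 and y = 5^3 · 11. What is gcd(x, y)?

min exponent per shared prime: 5 · 11 = 55

55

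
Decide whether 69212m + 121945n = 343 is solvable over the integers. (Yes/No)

gcd(69212, 121945): 121945 = 1·69212 + 52733; 69212 = 1·52733 + 16479; 52733 = 3·16479 + 3296; 16479 = 4·3296 + 3295; 3296 = 1·3295 + 1; 3295 = 3295·1 + 0 → 1
1 divides 343, so a solution exists.

Yes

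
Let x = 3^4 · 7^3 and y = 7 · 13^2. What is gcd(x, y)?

7

min exponent per shared prime: 7 = 7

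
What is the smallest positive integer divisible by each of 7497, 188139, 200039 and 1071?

6641494839

7497 = 3² · 7² · 17; 188139 = 3 · 7 · 17² · 31; 200039 = 7 · 17 · 41²; 1071 = 3² · 7 · 17
lcm takes max exponent of each prime: 3² · 7² · 17² · 31 · 41² = 6641494839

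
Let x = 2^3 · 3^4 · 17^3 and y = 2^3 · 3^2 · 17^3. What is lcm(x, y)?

max exponent per prime: 2^3 · 3^4 · 17^3 = 3183624

3183624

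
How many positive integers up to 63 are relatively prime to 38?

38 = 2·19. Inclusion–exclusion on these primes:
63 − ⌊63/2⌋ − ⌊63/19⌋ + ⌊63/38⌋ = 30

30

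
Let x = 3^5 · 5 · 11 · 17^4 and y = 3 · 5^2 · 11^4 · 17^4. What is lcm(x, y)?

7428698088075

max exponent per prime: 3^5 · 5^2 · 11^4 · 17^4 = 7428698088075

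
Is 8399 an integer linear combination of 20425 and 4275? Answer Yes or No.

No

gcd(20425, 4275): 20425 = 4·4275 + 3325; 4275 = 1·3325 + 950; 3325 = 3·950 + 475; 950 = 2·475 + 0 → 475
475 does not divide 8399, so a solution does not exist.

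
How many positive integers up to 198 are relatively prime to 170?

170 = 2·5·17. Inclusion–exclusion on these primes:
198 − ⌊198/2⌋ − ⌊198/5⌋ − ⌊198/17⌋ + ⌊198/10⌋ + ⌊198/34⌋ + ⌊198/85⌋ − ⌊198/170⌋ = 74

74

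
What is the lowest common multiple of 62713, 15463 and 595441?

lcm(62713, 15463) = 62713·15463/gcd = 969731119/7 = 138533017
lcm(138533017, 595441) = 138533017·595441/gcd = 82488238175497/7 = 11784034025071

11784034025071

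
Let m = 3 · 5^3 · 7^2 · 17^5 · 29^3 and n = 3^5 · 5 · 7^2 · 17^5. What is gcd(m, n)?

min exponent per shared prime: 3 · 5 · 7^2 · 17^5 = 1043594895

1043594895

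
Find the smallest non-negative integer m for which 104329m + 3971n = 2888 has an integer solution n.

gcd(104329, 3971) = 361 (Euclid: 104329 = 26·3971 + 1083; 3971 = 3·1083 + 722; 1083 = 1·722 + 361; 722 = 2·361 + 0), and 361 | 2888.
Extended Euclid: 104329·(4) + 3971·(-105) = 361. Scale by 8: m₀ = 32.
General solution m = m₀ + 11t; reducing mod 11 gives m = 10 (and n = -262).

10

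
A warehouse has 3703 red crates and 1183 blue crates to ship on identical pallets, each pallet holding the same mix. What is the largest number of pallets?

Euclid: 3703 = 3·1183 + 154; 1183 = 7·154 + 105; 154 = 1·105 + 49; 105 = 2·49 + 7; 49 = 7·7 + 0. Last nonzero remainder: 7.

7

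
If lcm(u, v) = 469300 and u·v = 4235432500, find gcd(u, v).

9025

gcd·lcm = product, so gcd = 4235432500/469300 = 9025.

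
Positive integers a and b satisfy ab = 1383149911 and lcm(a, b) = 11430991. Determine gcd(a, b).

121

gcd·lcm = product, so gcd = 1383149911/11430991 = 121.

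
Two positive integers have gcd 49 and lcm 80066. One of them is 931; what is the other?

4214

Using pq = gcd(p,q)·lcm(p,q) = 49·80066 = 3923234, we get q = 3923234/931 = 4214.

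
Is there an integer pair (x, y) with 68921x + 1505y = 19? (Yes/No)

Yes

gcd(68921, 1505): 68921 = 45·1505 + 1196; 1505 = 1·1196 + 309; 1196 = 3·309 + 269; 309 = 1·269 + 40; 269 = 6·40 + 29; 40 = 1·29 + 11; 29 = 2·11 + 7; 11 = 1·7 + 4; 7 = 1·4 + 3; 4 = 1·3 + 1; 3 = 3·1 + 0 → 1
1 divides 19, so a solution exists.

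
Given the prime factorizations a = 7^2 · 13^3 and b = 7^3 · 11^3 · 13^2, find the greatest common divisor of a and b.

min exponent per shared prime: 7^2 · 13^2 = 8281

8281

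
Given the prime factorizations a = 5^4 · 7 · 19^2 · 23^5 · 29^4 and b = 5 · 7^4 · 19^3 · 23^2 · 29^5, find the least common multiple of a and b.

1358820686357055198195625

max exponent per prime: 5^4 · 7^4 · 19^3 · 23^5 · 29^5 = 1358820686357055198195625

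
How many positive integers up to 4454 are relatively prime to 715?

Prime factors of 715: 5, 11, 13. Count integers ≤ 4454 divisible by none of them.
By inclusion–exclusion: 4454 − ⌊4454/5⌋ − ⌊4454/11⌋ − ⌊4454/13⌋ + ⌊4454/55⌋ + ⌊4454/65⌋ + ⌊4454/143⌋ − ⌊4454/715⌋ = 2991.

2991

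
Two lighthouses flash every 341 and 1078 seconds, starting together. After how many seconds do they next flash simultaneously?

341 = 11 · 31; 1078 = 2 · 7² · 11
max exponents: 2 · 7² · 11 · 31 = 33418

33418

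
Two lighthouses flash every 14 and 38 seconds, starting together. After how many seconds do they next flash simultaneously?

266

gcd first: 38 = 2·14 + 10; 14 = 1·10 + 4; 10 = 2·4 + 2; 4 = 2·2 + 0 → gcd = 2
lcm = 14·38/gcd = 532/2 = 266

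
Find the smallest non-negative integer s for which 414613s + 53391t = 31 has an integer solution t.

Reduce mod 53391: 414613s ≡ 31 (mod 53391). With g = gcd(414613, 53391) = 1 dividing 31, divide through: 414613s ≡ 31 (mod 53391).
Since gcd(414613, 53391) = 1, s ≡ 31·(414613)⁻¹ ≡ 47188 (mod 53391). Smallest non-negative: 47188.

47188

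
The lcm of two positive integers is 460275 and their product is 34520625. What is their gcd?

gcd·lcm = product, so gcd = 34520625/460275 = 75.

75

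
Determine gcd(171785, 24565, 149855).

85

171785 = 5 · 17 · 43 · 47; 24565 = 5 · 17³; 149855 = 5 · 17 · 41 · 43
gcd takes min exponent of each prime: 5 · 17 = 85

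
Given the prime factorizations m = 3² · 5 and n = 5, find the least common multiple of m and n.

max exponent per prime: 3² · 5 = 45

45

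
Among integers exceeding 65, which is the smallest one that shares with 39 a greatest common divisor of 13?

gcd(t, 39) = 13 forces 13 | t; write t = 13s. Then gcd(13s, 13·3) = 13·gcd(s, 3), so need gcd(s, 3) = 1.
13s > 65 gives s ≥ 6. The least s ≥ 6 coprime to 3 is 7, so t = 13·7 = 91.

91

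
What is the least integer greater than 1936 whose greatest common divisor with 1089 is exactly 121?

1089 = 121·9. Any k with gcd(k, 1089) = 121 is a multiple of 121, say 121s, with s coprime to 9.
Need s > 1936/121, so s ≥ 17. First s ≥ 17 with gcd(s, 9) = 1 is s = 17. Thus k = 121·17 = 2057.

2057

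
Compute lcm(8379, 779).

gcd first: 8379 = 10·779 + 589; 779 = 1·589 + 190; 589 = 3·190 + 19; 190 = 10·19 + 0 → gcd = 19
lcm = 8379·779/gcd = 6527241/19 = 343539

343539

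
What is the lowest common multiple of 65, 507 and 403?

lcm(65, 507) = 65·507/gcd = 32955/13 = 2535
lcm(2535, 403) = 2535·403/gcd = 1021605/13 = 78585

78585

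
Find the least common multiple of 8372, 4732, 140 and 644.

544180

lcm(8372, 4732) = 8372·4732/gcd = 39616304/364 = 108836
lcm(108836, 140) = 108836·140/gcd = 15237040/28 = 544180
lcm(544180, 644) = 544180·644/gcd = 350451920/644 = 544180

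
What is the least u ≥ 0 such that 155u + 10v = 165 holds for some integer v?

gcd(155, 10) = 5 (Euclid: 155 = 15·10 + 5; 10 = 2·5 + 0), and 5 | 165.
Extended Euclid: 155·(1) + 10·(-15) = 5. Scale by 33: u₀ = 33.
General solution u = u₀ + 2t; reducing mod 2 gives u = 1 (and v = 1).

1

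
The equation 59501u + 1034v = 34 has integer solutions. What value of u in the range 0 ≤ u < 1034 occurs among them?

Reduce mod 1034: 59501u ≡ 34 (mod 1034). With g = gcd(59501, 1034) = 1 dividing 34, divide through: 59501u ≡ 34 (mod 1034).
Since gcd(59501, 1034) = 1, u ≡ 34·(59501)⁻¹ ≡ 248 (mod 1034). Smallest non-negative: 248.

248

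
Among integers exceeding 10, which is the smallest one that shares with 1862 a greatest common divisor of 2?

1862 = 2·931. Any t with gcd(t, 1862) = 2 is a multiple of 2, say 2s, with s coprime to 931.
Need s > 10/2, so s ≥ 6. First s ≥ 6 with gcd(s, 931) = 1 is s = 6. Thus t = 2·6 = 12.

12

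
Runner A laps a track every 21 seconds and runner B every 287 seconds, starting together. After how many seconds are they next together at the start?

861

gcd first: 287 = 13·21 + 14; 21 = 1·14 + 7; 14 = 2·7 + 0 → gcd = 7
lcm = 21·287/gcd = 6027/7 = 861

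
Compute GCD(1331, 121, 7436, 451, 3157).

11

1331 = 11³; 121 = 11²; 7436 = 2² · 11 · 13²; 451 = 11 · 41; 3157 = 7 · 11 · 41
gcd takes min exponent of each prime: 11 = 11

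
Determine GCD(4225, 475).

25

4225 = 5² · 13²
475 = 5² · 19
Common: 5² = 25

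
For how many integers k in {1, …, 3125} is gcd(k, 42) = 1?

Prime factors of 42: 2, 3, 7. Count integers ≤ 3125 divisible by none of them.
By inclusion–exclusion: 3125 − ⌊3125/2⌋ − ⌊3125/3⌋ − ⌊3125/7⌋ + ⌊3125/6⌋ + ⌊3125/14⌋ + ⌊3125/21⌋ − ⌊3125/42⌋ = 893.

893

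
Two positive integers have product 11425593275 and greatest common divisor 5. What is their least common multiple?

2285118655

Since gcd(m,n)·lcm(m,n) = mn, lcm = 11425593275/5 = 2285118655.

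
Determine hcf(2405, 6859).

Euclid: 6859 = 2·2405 + 2049; 2405 = 1·2049 + 356; 2049 = 5·356 + 269; 356 = 1·269 + 87; 269 = 3·87 + 8; 87 = 10·8 + 7; 8 = 1·7 + 1; 7 = 7·1 + 0. Last nonzero remainder: 1.

1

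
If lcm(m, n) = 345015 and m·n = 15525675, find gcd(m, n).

45

From gcd × lcm = mn: gcd = 15525675 / 345015 = 45.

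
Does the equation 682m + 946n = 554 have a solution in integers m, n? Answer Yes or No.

gcd(682, 946): 946 = 1·682 + 264; 682 = 2·264 + 154; 264 = 1·154 + 110; 154 = 1·110 + 44; 110 = 2·44 + 22; 44 = 2·22 + 0 → 22
22 does not divide 554, so a solution does not exist.

No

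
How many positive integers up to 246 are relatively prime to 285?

285 = 3·5·19. Inclusion–exclusion on these primes:
246 − ⌊246/3⌋ − ⌊246/5⌋ − ⌊246/19⌋ + ⌊246/15⌋ + ⌊246/57⌋ + ⌊246/95⌋ − ⌊246/285⌋ = 125

125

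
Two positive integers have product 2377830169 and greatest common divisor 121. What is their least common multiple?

19651489

gcd·lcm = product, so lcm = 2377830169/121 = 19651489.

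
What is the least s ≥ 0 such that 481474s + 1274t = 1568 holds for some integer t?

10

Euclid: 481474 = 377·1274 + 1176; 1274 = 1·1176 + 98; 1176 = 12·98 + 0 → gcd = 98; 1568 = 98·16.
Back-substitution yields 481474·(-1) + 1274·(378) = 98, so one solution is s = -1·16 = -16, t = 378·16 = 6048.
Solutions in s differ by 1274/98 = 13; the one in [0, 13) is -16 mod 13 = 10.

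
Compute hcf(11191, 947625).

361

Euclid: 947625 = 84·11191 + 7581; 11191 = 1·7581 + 3610; 7581 = 2·3610 + 361; 3610 = 10·361 + 0. Last nonzero remainder: 361.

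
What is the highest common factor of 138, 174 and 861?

138 = 2 · 3 · 23; 174 = 2 · 3 · 29; 861 = 3 · 7 · 41
gcd takes min exponent of each prime: 3 = 3

3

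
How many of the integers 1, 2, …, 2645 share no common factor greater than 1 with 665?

1718

665 = 5·7·19. Inclusion–exclusion on these primes:
2645 − ⌊2645/5⌋ − ⌊2645/7⌋ − ⌊2645/19⌋ + ⌊2645/35⌋ + ⌊2645/95⌋ + ⌊2645/133⌋ − ⌊2645/665⌋ = 1718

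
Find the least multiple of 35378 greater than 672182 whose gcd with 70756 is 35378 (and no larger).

70756 = 35378·2. Any m with gcd(m, 70756) = 35378 is a multiple of 35378, say 35378s, with s coprime to 2.
Need s > 672182/35378, so s ≥ 20. First s ≥ 20 with gcd(s, 2) = 1 is s = 21. Thus m = 35378·21 = 742938.

742938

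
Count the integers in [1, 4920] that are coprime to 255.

2469

Prime factors of 255: 3, 5, 17. Count integers ≤ 4920 divisible by none of them.
By inclusion–exclusion: 4920 − ⌊4920/3⌋ − ⌊4920/5⌋ − ⌊4920/17⌋ + ⌊4920/15⌋ + ⌊4920/51⌋ + ⌊4920/85⌋ − ⌊4920/255⌋ = 2469.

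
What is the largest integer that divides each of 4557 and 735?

Euclid: 4557 = 6·735 + 147; 735 = 5·147 + 0. Last nonzero remainder: 147.

147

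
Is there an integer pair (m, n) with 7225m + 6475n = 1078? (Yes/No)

By Bézout, 7225m + 6475n = 1078 has integer solutions iff gcd(7225, 6475) | 1078.
Euclid: 7225 = 1·6475 + 750; 6475 = 8·750 + 475; 750 = 1·475 + 275; 475 = 1·275 + 200; 275 = 1·200 + 75; 200 = 2·75 + 50; 75 = 1·50 + 25; 50 = 2·25 + 0. gcd = 25; 1078 mod 25 = 3. No.

No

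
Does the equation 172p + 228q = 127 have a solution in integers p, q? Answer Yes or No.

No

By Bézout, 172p + 228q = 127 has integer solutions iff gcd(172, 228) | 127.
Euclid: 228 = 1·172 + 56; 172 = 3·56 + 4; 56 = 14·4 + 0. gcd = 4; 127 mod 4 = 3. No.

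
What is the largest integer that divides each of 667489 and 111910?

361

667489 = 19² · 43²
111910 = 2 · 5 · 19² · 31
Common: 19² = 361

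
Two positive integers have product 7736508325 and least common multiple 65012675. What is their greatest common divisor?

119

gcd·lcm = product, so gcd = 7736508325/65012675 = 119.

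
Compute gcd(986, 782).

986 = 2 · 17 · 29
782 = 2 · 17 · 23
Common: 2 · 17 = 34

34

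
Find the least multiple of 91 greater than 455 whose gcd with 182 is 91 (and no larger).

182 = 91·2. Any m with gcd(m, 182) = 91 is a multiple of 91, say 91s, with s coprime to 2.
Need s > 455/91, so s ≥ 6. First s ≥ 6 with gcd(s, 2) = 1 is s = 7. Thus m = 91·7 = 637.

637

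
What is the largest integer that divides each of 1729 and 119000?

Euclid: 119000 = 68·1729 + 1428; 1729 = 1·1428 + 301; 1428 = 4·301 + 224; 301 = 1·224 + 77; 224 = 2·77 + 70; 77 = 1·70 + 7; 70 = 10·7 + 0. Last nonzero remainder: 7.

7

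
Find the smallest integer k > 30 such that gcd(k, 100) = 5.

100 = 5·20. Any k with gcd(k, 100) = 5 is a multiple of 5, say 5s, with s coprime to 20.
Need s > 30/5, so s ≥ 7. First s ≥ 7 with gcd(s, 20) = 1 is s = 7. Thus k = 5·7 = 35.

35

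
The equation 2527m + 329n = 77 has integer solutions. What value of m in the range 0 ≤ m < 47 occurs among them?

Reduce mod 329: 2527m ≡ 77 (mod 329). With g = gcd(2527, 329) = 7 dividing 77, divide through: 361m ≡ 11 (mod 47).
Since gcd(361, 47) = 1, m ≡ 11·(361)⁻¹ ≡ 40 (mod 47). Smallest non-negative: 40.

40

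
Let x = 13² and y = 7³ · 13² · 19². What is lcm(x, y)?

20926087

max exponent per prime: 7³ · 13² · 19² = 20926087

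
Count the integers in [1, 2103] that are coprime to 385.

385 = 5·7·11. Inclusion–exclusion on these primes:
2103 − ⌊2103/5⌋ − ⌊2103/7⌋ − ⌊2103/11⌋ + ⌊2103/35⌋ + ⌊2103/55⌋ + ⌊2103/77⌋ − ⌊2103/385⌋ = 1312

1312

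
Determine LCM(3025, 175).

21175

3025 = 5² · 11²; 175 = 5² · 7
max exponents: 5² · 7 · 11² = 21175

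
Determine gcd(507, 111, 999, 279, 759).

3

507 = 3 · 13²; 111 = 3 · 37; 999 = 3³ · 37; 279 = 3² · 31; 759 = 3 · 11 · 23
gcd takes min exponent of each prime: 3 = 3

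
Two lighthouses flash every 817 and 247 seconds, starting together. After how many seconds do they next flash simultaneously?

10621

817 = 19 · 43; 247 = 13 · 19
max exponents: 13 · 19 · 43 = 10621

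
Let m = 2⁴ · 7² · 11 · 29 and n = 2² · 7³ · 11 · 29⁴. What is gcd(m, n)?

62524

min exponent per shared prime: 2² · 7² · 11 · 29 = 62524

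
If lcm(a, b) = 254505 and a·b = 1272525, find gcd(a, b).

5

From gcd × lcm = ab: gcd = 1272525 / 254505 = 5.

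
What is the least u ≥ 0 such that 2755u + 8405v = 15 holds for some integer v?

gcd(2755, 8405) = 5 (Euclid: 8405 = 3·2755 + 140; 2755 = 19·140 + 95; 140 = 1·95 + 45; 95 = 2·45 + 5; 45 = 9·5 + 0), and 5 | 15.
Extended Euclid: 2755·(180) + 8405·(-59) = 5. Scale by 3: u₀ = 540.
General solution u = u₀ + 1681t; reducing mod 1681 gives u = 540 (and v = -177).

540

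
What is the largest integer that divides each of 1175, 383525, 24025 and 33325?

25

gcd(1175, 383525): 383525 = 326·1175 + 475; 1175 = 2·475 + 225; 475 = 2·225 + 25; 225 = 9·25 + 0 → 25
gcd(25, 24025): 24025 = 961·25 + 0 → 25
gcd(25, 33325): 33325 = 1333·25 + 0 → 25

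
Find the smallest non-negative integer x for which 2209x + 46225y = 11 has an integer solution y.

Euclid: 46225 = 20·2209 + 2045; 2209 = 1·2045 + 164; 2045 = 12·164 + 77; 164 = 2·77 + 10; 77 = 7·10 + 7; 10 = 1·7 + 3; 7 = 2·3 + 1; 3 = 3·1 + 0 → gcd = 1; 11 = 1·11.
Back-substitution yields 2209·(-13811) + 46225·(660) = 1, so one solution is x = -13811·11 = -151921, y = 660·11 = 7260.
Solutions in x differ by 46225/1 = 46225; the one in [0, 46225) is -151921 mod 46225 = 32979.

32979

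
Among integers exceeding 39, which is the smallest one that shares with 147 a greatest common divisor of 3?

45

Multiples of 3 above 39: 3·14, 3·15, … . Need the cofactor coprime to 147/3 = 49.
Checking s = 14, 15, … the first with gcd(s, 49) = 1 is s = 15, giving 45.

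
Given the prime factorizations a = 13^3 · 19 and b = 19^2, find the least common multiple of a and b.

max exponent per prime: 13^3 · 19^2 = 793117

793117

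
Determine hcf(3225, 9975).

75

Euclid: 9975 = 3·3225 + 300; 3225 = 10·300 + 225; 300 = 1·225 + 75; 225 = 3·75 + 0. Last nonzero remainder: 75.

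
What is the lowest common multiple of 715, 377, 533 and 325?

4250675

lcm(715, 377) = 715·377/gcd = 269555/13 = 20735
lcm(20735, 533) = 20735·533/gcd = 11051755/13 = 850135
lcm(850135, 325) = 850135·325/gcd = 276293875/65 = 4250675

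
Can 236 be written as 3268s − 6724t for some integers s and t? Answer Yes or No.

Yes

By Bézout, 3268s − 6724t = 236 has integer solutions iff gcd(3268, 6724) | 236.
Euclid: 6724 = 2·3268 + 188; 3268 = 17·188 + 72; 188 = 2·72 + 44; 72 = 1·44 + 28; 44 = 1·28 + 16; 28 = 1·16 + 12; 16 = 1·12 + 4; 12 = 3·4 + 0. gcd = 4; 236 mod 4 = 0. Yes.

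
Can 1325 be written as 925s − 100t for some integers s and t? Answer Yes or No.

By Bézout, 925s − 100t = 1325 has integer solutions iff gcd(925, 100) | 1325.
Euclid: 925 = 9·100 + 25; 100 = 4·25 + 0. gcd = 25; 1325 mod 25 = 0. Yes.

Yes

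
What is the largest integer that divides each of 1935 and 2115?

1935 = 3² · 5 · 43
2115 = 3² · 5 · 47
Common: 3² · 5 = 45

45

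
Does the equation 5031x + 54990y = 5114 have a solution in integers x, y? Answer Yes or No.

gcd(5031, 54990): 54990 = 10·5031 + 4680; 5031 = 1·4680 + 351; 4680 = 13·351 + 117; 351 = 3·117 + 0 → 117
117 does not divide 5114, so a solution does not exist.

No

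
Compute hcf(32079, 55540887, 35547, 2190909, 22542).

32079 = 3 · 17² · 37; 55540887 = 3 · 17² · 29 · 47²; 35547 = 3 · 17² · 41; 2190909 = 3 · 7 · 17² · 19²; 22542 = 2 · 3 · 13 · 17²
gcd takes min exponent of each prime: 3 · 17² = 867

867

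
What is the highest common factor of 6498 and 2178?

6498 = 2 · 3² · 19²
2178 = 2 · 3² · 11²
Common: 2 · 3² = 18

18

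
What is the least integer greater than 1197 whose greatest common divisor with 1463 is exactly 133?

gcd(m, 1463) = 133 forces 133 | m; write m = 133s. Then gcd(133s, 133·11) = 133·gcd(s, 11), so need gcd(s, 11) = 1.
133s > 1197 gives s ≥ 10. The least s ≥ 10 coprime to 11 is 10, so m = 133·10 = 1330.

1330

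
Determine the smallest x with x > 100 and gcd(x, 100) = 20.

100 = 20·5. Any x with gcd(x, 100) = 20 is a multiple of 20, say 20s, with s coprime to 5.
Need s > 100/20, so s ≥ 6. First s ≥ 6 with gcd(s, 5) = 1 is s = 6. Thus x = 20·6 = 120.

120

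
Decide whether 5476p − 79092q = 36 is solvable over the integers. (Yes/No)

Yes

gcd(5476, 79092): 79092 = 14·5476 + 2428; 5476 = 2·2428 + 620; 2428 = 3·620 + 568; 620 = 1·568 + 52; 568 = 10·52 + 48; 52 = 1·48 + 4; 48 = 12·4 + 0 → 4
4 divides 36, so a solution exists.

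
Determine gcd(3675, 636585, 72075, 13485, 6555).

3675 = 3 · 5² · 7²; 636585 = 3 · 5 · 31 · 37²; 72075 = 3 · 5² · 31²; 13485 = 3 · 5 · 29 · 31; 6555 = 3 · 5 · 19 · 23
gcd takes min exponent of each prime: 3 · 5 = 15

15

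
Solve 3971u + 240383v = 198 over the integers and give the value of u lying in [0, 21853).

787

gcd(3971, 240383) = 11 (Euclid: 240383 = 60·3971 + 2123; 3971 = 1·2123 + 1848; 2123 = 1·1848 + 275; 1848 = 6·275 + 198; 275 = 1·198 + 77; 198 = 2·77 + 44; 77 = 1·44 + 33; 44 = 1·33 + 11; 33 = 3·11 + 0), and 11 | 198.
Extended Euclid: 3971·(6114) + 240383·(-101) = 11. Scale by 18: u₀ = 110052.
General solution u = u₀ + 21853t; reducing mod 21853 gives u = 787 (and v = -13).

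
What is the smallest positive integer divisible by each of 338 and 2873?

5746

338 = 2 · 13²; 2873 = 13² · 17
max exponents: 2 · 13² · 17 = 5746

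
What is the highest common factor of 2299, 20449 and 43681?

121

gcd(2299, 20449): 20449 = 8·2299 + 2057; 2299 = 1·2057 + 242; 2057 = 8·242 + 121; 242 = 2·121 + 0 → 121
gcd(121, 43681): 43681 = 361·121 + 0 → 121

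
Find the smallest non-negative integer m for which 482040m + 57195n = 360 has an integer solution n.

243

gcd(482040, 57195) = 45 (Euclid: 482040 = 8·57195 + 24480; 57195 = 2·24480 + 8235; 24480 = 2·8235 + 8010; 8235 = 1·8010 + 225; 8010 = 35·225 + 135; 225 = 1·135 + 90; 135 = 1·90 + 45; 90 = 2·45 + 0), and 45 | 360.
Extended Euclid: 482040·(507) + 57195·(-4273) = 45. Scale by 8: m₀ = 4056.
General solution m = m₀ + 1271t; reducing mod 1271 gives m = 243 (and n = -2048).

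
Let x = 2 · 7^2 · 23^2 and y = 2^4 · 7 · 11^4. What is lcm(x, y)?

6072149776

max exponent per prime: 2^4 · 7^2 · 11^4 · 23^2 = 6072149776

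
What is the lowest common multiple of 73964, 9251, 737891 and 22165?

8407966339432660

73964 = 2² · 11 · 41²; 9251 = 11 · 29²; 737891 = 7² · 11 · 37²; 22165 = 5 · 11 · 13 · 31
lcm takes max exponent of each prime: 2² · 5 · 7² · 11 · 13 · 29² · 31 · 37² · 41² = 8407966339432660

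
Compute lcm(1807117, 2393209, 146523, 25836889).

lcm(1807117, 2393209) = 1807117·2393209/gcd = 4324808668453/48841 = 88548733
lcm(88548733, 146523) = 88548733·146523/gcd = 12974426005359/48841 = 265646199
lcm(265646199, 25836889) = 265646199·25836889/gcd = 6863471356834911/48841 = 140526839271

140526839271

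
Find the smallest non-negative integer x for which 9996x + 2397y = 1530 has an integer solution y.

Reduce mod 2397: 9996x ≡ 1530 (mod 2397). With g = gcd(9996, 2397) = 51 dividing 1530, divide through: 196x ≡ 30 (mod 47).
Since gcd(196, 47) = 1, x ≡ 30·(196)⁻¹ ≡ 39 (mod 47). Smallest non-negative: 39.

39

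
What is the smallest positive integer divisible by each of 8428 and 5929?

gcd first: 8428 = 1·5929 + 2499; 5929 = 2·2499 + 931; 2499 = 2·931 + 637; 931 = 1·637 + 294; 637 = 2·294 + 49; 294 = 6·49 + 0 → gcd = 49
lcm = 8428·5929/gcd = 49969612/49 = 1019788

1019788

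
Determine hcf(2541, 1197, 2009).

7

gcd(2541, 1197): 2541 = 2·1197 + 147; 1197 = 8·147 + 21; 147 = 7·21 + 0 → 21
gcd(21, 2009): 2009 = 95·21 + 14; 21 = 1·14 + 7; 14 = 2·7 + 0 → 7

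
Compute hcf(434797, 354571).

434797 = 11 · 29² · 47
354571 = 7 · 37³
Common: 1 = 1

1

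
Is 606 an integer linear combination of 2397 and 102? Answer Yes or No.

No

gcd(2397, 102): 2397 = 23·102 + 51; 102 = 2·51 + 0 → 51
51 does not divide 606, so a solution does not exist.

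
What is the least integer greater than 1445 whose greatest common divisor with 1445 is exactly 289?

1734

gcd(a, 1445) = 289 forces 289 | a; write a = 289s. Then gcd(289s, 289·5) = 289·gcd(s, 5), so need gcd(s, 5) = 1.
289s > 1445 gives s ≥ 6. The least s ≥ 6 coprime to 5 is 6, so a = 289·6 = 1734.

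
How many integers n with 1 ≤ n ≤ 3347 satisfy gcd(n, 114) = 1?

Prime factors of 114: 2, 3, 19. Count integers ≤ 3347 divisible by none of them.
By inclusion–exclusion: 3347 − ⌊3347/2⌋ − ⌊3347/3⌋ − ⌊3347/19⌋ + ⌊3347/6⌋ + ⌊3347/38⌋ + ⌊3347/57⌋ − ⌊3347/114⌋ = 1057.

1057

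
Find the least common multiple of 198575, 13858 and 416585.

8027592950

198575 = 5² · 13² · 47; 13858 = 2 · 13² · 41; 416585 = 5 · 13² · 17 · 29
lcm takes max exponent of each prime: 2 · 5² · 13² · 17 · 29 · 41 · 47 = 8027592950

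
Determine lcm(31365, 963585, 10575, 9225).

31365 = 3² · 5 · 17 · 41; 963585 = 3² · 5 · 7² · 19 · 23; 10575 = 3² · 5² · 47; 9225 = 3² · 5² · 41
lcm takes max exponent of each prime: 3² · 5² · 7² · 17 · 19 · 23 · 41 · 47 = 157830405075

157830405075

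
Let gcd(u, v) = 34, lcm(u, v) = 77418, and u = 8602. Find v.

Using uv = gcd(u,v)·lcm(u,v) = 34·77418 = 2632212, we get v = 2632212/8602 = 306.

306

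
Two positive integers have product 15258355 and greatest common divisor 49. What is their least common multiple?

For any two positive integers, gcd × lcm equals their product. Hence lcm = 15258355 / 49 = 311395.

311395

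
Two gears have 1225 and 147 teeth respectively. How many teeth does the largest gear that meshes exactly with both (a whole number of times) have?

49

1225 = 5² · 7²
147 = 3 · 7²
Common: 7² = 49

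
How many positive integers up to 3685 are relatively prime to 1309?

1309 = 7·11·17. Inclusion–exclusion on these primes:
3685 − ⌊3685/7⌋ − ⌊3685/11⌋ − ⌊3685/17⌋ + ⌊3685/77⌋ + ⌊3685/119⌋ + ⌊3685/187⌋ − ⌊3685/1309⌋ = 2702

2702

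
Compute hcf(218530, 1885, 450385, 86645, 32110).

65

gcd(218530, 1885): 218530 = 115·1885 + 1755; 1885 = 1·1755 + 130; 1755 = 13·130 + 65; 130 = 2·65 + 0 → 65
gcd(65, 450385): 450385 = 6929·65 + 0 → 65
gcd(65, 86645): 86645 = 1333·65 + 0 → 65
gcd(65, 32110): 32110 = 494·65 + 0 → 65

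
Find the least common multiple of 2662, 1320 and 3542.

25714920

2662 = 2 · 11³; 1320 = 2³ · 3 · 5 · 11; 3542 = 2 · 7 · 11 · 23
lcm takes max exponent of each prime: 2³ · 3 · 5 · 7 · 11³ · 23 = 25714920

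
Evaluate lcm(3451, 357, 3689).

lcm(3451, 357) = 3451·357/gcd = 1232007/119 = 10353
lcm(10353, 3689) = 10353·3689/gcd = 38192217/119 = 320943

320943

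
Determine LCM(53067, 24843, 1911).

8968323

53067 = 3 · 7² · 19²; 24843 = 3 · 7² · 13²; 1911 = 3 · 7² · 13
lcm takes max exponent of each prime: 3 · 7² · 13² · 19² = 8968323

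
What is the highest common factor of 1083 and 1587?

3

Euclid: 1587 = 1·1083 + 504; 1083 = 2·504 + 75; 504 = 6·75 + 54; 75 = 1·54 + 21; 54 = 2·21 + 12; 21 = 1·12 + 9; 12 = 1·9 + 3; 9 = 3·3 + 0. Last nonzero remainder: 3.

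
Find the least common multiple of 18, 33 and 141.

9306

lcm(18, 33) = 18·33/gcd = 594/3 = 198
lcm(198, 141) = 198·141/gcd = 27918/3 = 9306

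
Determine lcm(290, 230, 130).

86710

290 = 2 · 5 · 29; 230 = 2 · 5 · 23; 130 = 2 · 5 · 13
lcm takes max exponent of each prime: 2 · 5 · 13 · 23 · 29 = 86710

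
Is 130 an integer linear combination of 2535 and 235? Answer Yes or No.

Yes

gcd(2535, 235): 2535 = 10·235 + 185; 235 = 1·185 + 50; 185 = 3·50 + 35; 50 = 1·35 + 15; 35 = 2·15 + 5; 15 = 3·5 + 0 → 5
5 divides 130, so a solution exists.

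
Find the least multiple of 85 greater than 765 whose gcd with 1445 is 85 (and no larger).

Multiples of 85 above 765: 85·10, 85·11, … . Need the cofactor coprime to 1445/85 = 17.
Checking s = 10, 11, … the first with gcd(s, 17) = 1 is s = 10, giving 850.

850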